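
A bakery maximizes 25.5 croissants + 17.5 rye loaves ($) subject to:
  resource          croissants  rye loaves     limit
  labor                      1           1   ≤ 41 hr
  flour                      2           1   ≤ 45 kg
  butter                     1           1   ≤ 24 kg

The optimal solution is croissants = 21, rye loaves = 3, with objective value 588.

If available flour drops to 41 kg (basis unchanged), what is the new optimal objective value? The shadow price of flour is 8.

Δb = -4, so new z* = 588 + (8)·(-4) = 588 − 32 = 556.

556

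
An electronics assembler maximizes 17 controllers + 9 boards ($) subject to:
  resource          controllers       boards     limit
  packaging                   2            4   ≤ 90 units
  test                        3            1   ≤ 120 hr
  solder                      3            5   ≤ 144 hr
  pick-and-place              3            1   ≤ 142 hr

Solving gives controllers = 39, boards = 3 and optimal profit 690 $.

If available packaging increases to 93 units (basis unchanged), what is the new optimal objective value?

Binding: packaging and test. Non-binding: solder (12 unused), pick-and-place (22 unused).
Slack constraints have shadow price 0 (complementary slackness).
From A_Bᵀ y = c: 2·y_packaging + 3·y_test = 17; 4·y_packaging + 1·y_test = 9.
This yields shadow prices y_packaging = 1, y_test = 5.
Δz = y_packaging·Δb = 1 × (3) = 3, so new z* = 690 + 3 = 693.

693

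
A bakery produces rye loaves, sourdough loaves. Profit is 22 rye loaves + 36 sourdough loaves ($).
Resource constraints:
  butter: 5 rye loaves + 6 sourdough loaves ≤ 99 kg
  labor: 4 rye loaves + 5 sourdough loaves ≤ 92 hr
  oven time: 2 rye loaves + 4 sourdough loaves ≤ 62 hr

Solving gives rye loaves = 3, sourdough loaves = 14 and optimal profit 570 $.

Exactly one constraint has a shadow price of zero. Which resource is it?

labor

butter: 99/99 (binding)
labor: 82/92 (slack 10)
oven time: 62/62 (binding)
By complementary slackness, a constraint with positive slack has shadow price 0 → labor.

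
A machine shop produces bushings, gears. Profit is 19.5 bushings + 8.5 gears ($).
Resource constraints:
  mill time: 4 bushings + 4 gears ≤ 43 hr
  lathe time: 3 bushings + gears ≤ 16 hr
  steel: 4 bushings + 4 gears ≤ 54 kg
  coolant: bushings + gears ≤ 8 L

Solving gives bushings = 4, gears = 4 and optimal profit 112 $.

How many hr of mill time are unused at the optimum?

mill time used = 4·4 + 4·4 = 32; slack = 43 − 32 = 11.

11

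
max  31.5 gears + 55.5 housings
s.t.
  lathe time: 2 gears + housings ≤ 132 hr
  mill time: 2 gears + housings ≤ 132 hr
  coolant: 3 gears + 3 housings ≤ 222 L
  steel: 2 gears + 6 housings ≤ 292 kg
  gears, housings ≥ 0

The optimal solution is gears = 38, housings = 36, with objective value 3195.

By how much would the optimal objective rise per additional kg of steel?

6

Binding: coolant and steel. Non-binding: lathe time (20 unused), mill time (20 unused).
By complementary slackness, y = 0 for the non-binding constraints.
From A_Bᵀ y = c: 3·y_coolant + 2·y_steel = 31.5; 3·y_coolant + 6·y_steel = 55.5.
→ y_coolant = 6.5 and y_steel = 6.
Shadow price of steel = 6.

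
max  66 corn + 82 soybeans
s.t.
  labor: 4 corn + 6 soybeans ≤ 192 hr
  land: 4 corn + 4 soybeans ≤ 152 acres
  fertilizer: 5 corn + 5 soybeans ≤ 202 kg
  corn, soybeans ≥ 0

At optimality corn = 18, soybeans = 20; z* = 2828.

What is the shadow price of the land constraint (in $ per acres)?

Binding: labor and land. Non-binding: fertilizer (12 unused).
By complementary slackness, y = 0 for the non-binding constraint.
From A_Bᵀ y = c: 4·y_labor + 4·y_land = 66; 6·y_labor + 4·y_land = 82.
Solving: y_labor = 8, y_land = 8.5.
Shadow price of land = 8.5.

8.5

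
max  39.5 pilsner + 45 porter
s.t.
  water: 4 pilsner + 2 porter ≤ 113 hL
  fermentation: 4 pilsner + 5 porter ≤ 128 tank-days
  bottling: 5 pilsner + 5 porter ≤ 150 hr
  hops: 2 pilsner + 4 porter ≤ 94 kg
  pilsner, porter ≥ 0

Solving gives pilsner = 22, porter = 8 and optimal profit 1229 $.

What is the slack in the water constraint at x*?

9

water used = 4·22 + 2·8 = 104; slack = 113 − 104 = 9.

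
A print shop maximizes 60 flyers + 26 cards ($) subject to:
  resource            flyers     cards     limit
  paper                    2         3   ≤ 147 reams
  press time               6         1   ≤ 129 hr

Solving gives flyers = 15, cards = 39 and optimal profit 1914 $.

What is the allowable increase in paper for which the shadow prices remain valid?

Binding constraints: paper, press time. The basis is B = [[2,3],[6,1]] with det -16.
Per unit increase in paper, x* moves by d = (-0.0625, 0.375).
The basis stays optimal until flyers reaches 0; allowable increase = 240 reams.

240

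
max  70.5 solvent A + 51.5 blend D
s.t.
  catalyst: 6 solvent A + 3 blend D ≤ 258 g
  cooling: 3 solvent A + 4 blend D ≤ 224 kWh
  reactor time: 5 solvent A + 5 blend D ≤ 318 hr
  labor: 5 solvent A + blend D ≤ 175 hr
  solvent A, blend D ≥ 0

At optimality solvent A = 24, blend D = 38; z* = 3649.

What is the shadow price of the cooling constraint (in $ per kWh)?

Binding: catalyst and cooling. Non-binding: reactor time (8 unused), labor (17 unused).
Since reactor time, labor are not tight, their duals are 0.
From A_Bᵀ y = c: 6·y_catalyst + 3·y_cooling = 70.5; 3·y_catalyst + 4·y_cooling = 51.5.
This yields shadow prices y_catalyst = 8.5, y_cooling = 6.5.
Shadow price of cooling = 6.5.

6.5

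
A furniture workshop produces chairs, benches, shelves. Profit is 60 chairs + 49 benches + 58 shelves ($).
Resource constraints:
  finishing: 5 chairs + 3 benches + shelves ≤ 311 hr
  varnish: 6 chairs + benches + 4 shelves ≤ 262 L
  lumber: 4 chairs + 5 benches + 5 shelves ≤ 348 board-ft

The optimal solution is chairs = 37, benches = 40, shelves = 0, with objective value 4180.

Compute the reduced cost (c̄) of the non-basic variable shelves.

-3

Check each constraint at x*: finishing 305/311 (slack 6); varnish 262/262 (tight); lumber 348/348 (tight).
Since finishing is not tight, its dual is 0.
From A_Bᵀ y = c: 6·y_varnish + 4·y_lumber = 60; 1·y_varnish + 5·y_lumber = 49.
This yields shadow prices y_varnish = 4, y_lumber = 9.
Reduced cost of shelves: c₃ − yᵀa₃ = 58 − (4·4 + 9·5) = 58 − 61 = -3.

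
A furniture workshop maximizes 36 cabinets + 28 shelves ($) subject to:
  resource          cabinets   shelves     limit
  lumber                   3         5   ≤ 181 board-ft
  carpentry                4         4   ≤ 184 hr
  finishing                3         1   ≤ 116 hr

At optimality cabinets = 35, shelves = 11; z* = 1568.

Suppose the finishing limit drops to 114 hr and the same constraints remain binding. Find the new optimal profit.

1560

Binding: carpentry and finishing. Non-binding: lumber (21 unused).
By complementary slackness, y = 0 for the non-binding constraint.
From A_Bᵀ y = c: 4·y_carpentry + 3·y_finishing = 36; 4·y_carpentry + 1·y_finishing = 28.
This yields shadow prices y_carpentry = 6, y_finishing = 4.
Δz = y_finishing·Δb = 4 × (-2) = -8, so new z* = 1568 − 8 = 1560.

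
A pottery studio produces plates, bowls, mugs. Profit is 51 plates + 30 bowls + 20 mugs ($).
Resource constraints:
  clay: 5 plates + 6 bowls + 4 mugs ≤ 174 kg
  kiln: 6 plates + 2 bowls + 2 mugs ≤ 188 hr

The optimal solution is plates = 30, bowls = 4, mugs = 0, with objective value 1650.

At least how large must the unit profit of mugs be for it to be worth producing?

24

At the optimum: clay uses 174 of 174 (binding); kiln uses 188 of 188 (binding).
The binding rows give the dual system: 5·y_clay + 6·y_kiln = 51 and 6·y_clay + 2·y_kiln = 30.
This yields shadow prices y_clay = 3, y_kiln = 6.
mugs enters the basis when its profit ≥ yᵀa₃ = 3·4 + 6·2 = 24.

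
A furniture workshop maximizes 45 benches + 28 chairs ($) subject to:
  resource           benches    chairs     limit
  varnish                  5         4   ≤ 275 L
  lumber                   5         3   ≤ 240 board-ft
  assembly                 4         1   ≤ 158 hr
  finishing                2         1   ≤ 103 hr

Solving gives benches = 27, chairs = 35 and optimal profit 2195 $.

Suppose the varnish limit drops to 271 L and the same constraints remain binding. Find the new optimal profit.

Binding: varnish and lumber. Non-binding: assembly (15 unused), finishing (14 unused).
By complementary slackness, y = 0 for the non-binding constraints.
From A_Bᵀ y = c: 5·y_varnish + 5·y_lumber = 45; 4·y_varnish + 3·y_lumber = 28.
→ y_varnish = 1 and y_lumber = 8.
Δz = y_varnish·Δb = 1 × (-4) = -4, so new z* = 2195 − 4 = 2191.

2191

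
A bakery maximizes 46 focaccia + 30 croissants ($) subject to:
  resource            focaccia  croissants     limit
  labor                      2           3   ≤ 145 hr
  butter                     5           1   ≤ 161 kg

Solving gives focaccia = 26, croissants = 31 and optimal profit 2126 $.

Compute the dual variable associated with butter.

Check each constraint at x*: labor 145/145 (tight); butter 161/161 (tight).
The binding rows give the dual system: 2·y_labor + 5·y_butter = 46 and 3·y_labor + 1·y_butter = 30.
→ y_labor = 8 and y_butter = 6.
Shadow price of butter = 6.

6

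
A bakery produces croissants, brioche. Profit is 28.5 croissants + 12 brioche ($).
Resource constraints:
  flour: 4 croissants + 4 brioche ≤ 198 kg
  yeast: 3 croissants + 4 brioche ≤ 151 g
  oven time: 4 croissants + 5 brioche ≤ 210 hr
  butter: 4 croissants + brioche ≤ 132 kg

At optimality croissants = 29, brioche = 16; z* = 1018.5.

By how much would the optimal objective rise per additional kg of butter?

6

At the optimum: flour uses 180 of 198 (slack = 18); yeast uses 151 of 151 (binding); oven time uses 196 of 210 (slack = 14); butter uses 132 of 132 (binding).
By complementary slackness, y = 0 for the non-binding constraints.
From A_Bᵀ y = c: 3·y_yeast + 4·y_butter = 28.5; 4·y_yeast + 1·y_butter = 12.
Solving: y_yeast = 1.5, y_butter = 6.
Shadow price of butter = 6.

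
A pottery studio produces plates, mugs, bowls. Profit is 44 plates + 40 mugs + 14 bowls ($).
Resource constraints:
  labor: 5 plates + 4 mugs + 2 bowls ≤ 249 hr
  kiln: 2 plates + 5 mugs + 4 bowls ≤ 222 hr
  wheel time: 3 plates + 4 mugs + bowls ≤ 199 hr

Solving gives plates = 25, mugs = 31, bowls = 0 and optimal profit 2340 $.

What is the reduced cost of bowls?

At the optimum: labor uses 249 of 249 (binding); kiln uses 205 of 222 (slack = 17); wheel time uses 199 of 199 (binding).
Since kiln is not tight, its dual is 0.
Dual feasibility on the basic columns requires 5·y_labor + 3·y_wheel time = 44, 4·y_labor + 4·y_wheel time = 40.
Solving: y_labor = 7, y_wheel time = 3.
Reduced cost of bowls: c₃ − yᵀa₃ = 14 − (7·2 + 3·1) = 14 − 17 = -3.

-3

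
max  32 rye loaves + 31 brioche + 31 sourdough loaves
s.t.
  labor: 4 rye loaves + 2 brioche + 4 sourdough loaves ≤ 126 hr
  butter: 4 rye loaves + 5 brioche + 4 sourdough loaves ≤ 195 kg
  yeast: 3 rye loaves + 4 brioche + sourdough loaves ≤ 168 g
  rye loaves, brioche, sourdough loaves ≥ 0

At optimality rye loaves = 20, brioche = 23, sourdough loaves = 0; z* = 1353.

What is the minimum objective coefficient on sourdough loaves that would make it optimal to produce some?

32

At the optimum: labor uses 126 of 126 (binding); butter uses 195 of 195 (binding); yeast uses 152 of 168 (slack = 16).
Since yeast is not tight, its dual is 0.
From A_Bᵀ y = c: 4·y_labor + 4·y_butter = 32; 2·y_labor + 5·y_butter = 31.
→ y_labor = 3 and y_butter = 5.
sourdough loaves enters the basis when its profit ≥ yᵀa₃ = 3·4 + 5·4 = 32.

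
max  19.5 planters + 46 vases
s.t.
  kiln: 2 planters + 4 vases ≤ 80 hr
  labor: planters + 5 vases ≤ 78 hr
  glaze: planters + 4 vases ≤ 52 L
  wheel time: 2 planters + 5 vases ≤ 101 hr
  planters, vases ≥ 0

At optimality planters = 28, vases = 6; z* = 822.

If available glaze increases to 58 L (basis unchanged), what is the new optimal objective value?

At the optimum: kiln uses 80 of 80 (binding); labor uses 58 of 78 (slack = 20); glaze uses 52 of 52 (binding); wheel time uses 86 of 101 (slack = 15).
By complementary slackness, y = 0 for the non-binding constraints.
The binding rows give the dual system: 2·y_kiln + 1·y_glaze = 19.5 and 4·y_kiln + 4·y_glaze = 46.
This yields shadow prices y_kiln = 8, y_glaze = 3.5.
Δz = y_glaze·Δb = 3.5 × (6) = 21, so new z* = 822 + 21 = 843.

843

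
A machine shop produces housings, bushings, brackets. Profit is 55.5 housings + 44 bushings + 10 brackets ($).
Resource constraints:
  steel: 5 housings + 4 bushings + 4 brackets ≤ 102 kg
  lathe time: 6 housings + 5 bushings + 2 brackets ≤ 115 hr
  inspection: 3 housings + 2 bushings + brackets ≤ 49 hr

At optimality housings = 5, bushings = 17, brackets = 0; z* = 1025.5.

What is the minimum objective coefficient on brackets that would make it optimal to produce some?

Binding: lathe time and inspection. Non-binding: steel (9 unused).
Since steel is not tight, its dual is 0.
From A_Bᵀ y = c: 6·y_lathe time + 3·y_inspection = 55.5; 5·y_lathe time + 2·y_inspection = 44.
This yields shadow prices y_lathe time = 7, y_inspection = 4.5.
brackets enters the basis when its profit ≥ yᵀa₃ = 7·2 + 4.5·1 = 18.5.

18.5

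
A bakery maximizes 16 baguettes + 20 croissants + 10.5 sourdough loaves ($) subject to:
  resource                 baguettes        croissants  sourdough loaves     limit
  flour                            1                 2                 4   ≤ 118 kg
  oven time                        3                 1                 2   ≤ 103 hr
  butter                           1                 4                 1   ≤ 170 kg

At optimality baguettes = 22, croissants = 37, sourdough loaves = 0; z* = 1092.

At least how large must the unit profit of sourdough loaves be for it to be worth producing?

12

At the optimum: flour uses 96 of 118 (slack = 22); oven time uses 103 of 103 (binding); butter uses 170 of 170 (binding).
Slack constraints have shadow price 0 (complementary slackness).
The binding rows give the dual system: 3·y_oven time + 1·y_butter = 16 and 1·y_oven time + 4·y_butter = 20.
Solving: y_oven time = 4, y_butter = 4.
sourdough loaves enters the basis when its profit ≥ yᵀa₃ = 4·2 + 4·1 = 12.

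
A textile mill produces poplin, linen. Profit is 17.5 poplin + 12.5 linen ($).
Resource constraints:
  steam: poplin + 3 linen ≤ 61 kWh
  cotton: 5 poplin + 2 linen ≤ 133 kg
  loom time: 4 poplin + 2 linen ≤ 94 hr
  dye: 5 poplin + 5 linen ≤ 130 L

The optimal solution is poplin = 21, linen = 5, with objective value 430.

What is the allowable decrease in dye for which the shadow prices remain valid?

Binding constraints: loom time, dye. The basis is B = [[4,2],[5,5]] with det 10.
Per unit decrease in dye, x* moves by d = (0.2, -0.4).
The basis stays optimal until linen reaches 0; allowable decrease = 12.5 L.

12.5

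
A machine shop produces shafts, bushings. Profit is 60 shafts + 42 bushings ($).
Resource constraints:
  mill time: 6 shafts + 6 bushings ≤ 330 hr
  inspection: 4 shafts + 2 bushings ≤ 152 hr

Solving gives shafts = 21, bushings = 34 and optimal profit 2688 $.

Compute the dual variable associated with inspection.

9

At the optimum: mill time uses 330 of 330 (binding); inspection uses 152 of 152 (binding).
From A_Bᵀ y = c: 6·y_mill time + 4·y_inspection = 60; 6·y_mill time + 2·y_inspection = 42.
Solving: y_mill time = 4, y_inspection = 9.
Shadow price of inspection = 9.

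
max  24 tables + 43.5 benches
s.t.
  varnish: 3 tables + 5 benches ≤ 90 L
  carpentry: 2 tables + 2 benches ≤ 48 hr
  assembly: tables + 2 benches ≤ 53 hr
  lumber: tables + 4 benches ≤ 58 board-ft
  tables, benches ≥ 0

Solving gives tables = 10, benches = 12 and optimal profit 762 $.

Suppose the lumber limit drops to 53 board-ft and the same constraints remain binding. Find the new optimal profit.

754.5

Binding: varnish and lumber. Non-binding: carpentry (4 unused), assembly (19 unused).
Since carpentry, assembly are not tight, their duals are 0.
Dual feasibility on the basic columns requires 3·y_varnish + 1·y_lumber = 24, 5·y_varnish + 4·y_lumber = 43.5.
Solving: y_varnish = 7.5, y_lumber = 1.5.
Δz = y_lumber·Δb = 1.5 × (-5) = -7.5, so new z* = 762 − 7.5 = 754.5.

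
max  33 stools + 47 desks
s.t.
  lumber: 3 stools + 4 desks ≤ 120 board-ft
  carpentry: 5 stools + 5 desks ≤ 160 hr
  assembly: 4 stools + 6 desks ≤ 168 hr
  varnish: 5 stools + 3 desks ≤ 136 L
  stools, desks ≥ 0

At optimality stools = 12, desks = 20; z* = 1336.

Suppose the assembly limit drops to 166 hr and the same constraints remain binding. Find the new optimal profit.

Binding: carpentry and assembly. Non-binding: lumber (4 unused), varnish (16 unused).
Since lumber, varnish are not tight, their duals are 0.
Dual feasibility on the basic columns requires 5·y_carpentry + 4·y_assembly = 33, 5·y_carpentry + 6·y_assembly = 47.
→ y_carpentry = 1 and y_assembly = 7.
Δz = y_assembly·Δb = 7 × (-2) = -14, so new z* = 1336 − 14 = 1322.

1322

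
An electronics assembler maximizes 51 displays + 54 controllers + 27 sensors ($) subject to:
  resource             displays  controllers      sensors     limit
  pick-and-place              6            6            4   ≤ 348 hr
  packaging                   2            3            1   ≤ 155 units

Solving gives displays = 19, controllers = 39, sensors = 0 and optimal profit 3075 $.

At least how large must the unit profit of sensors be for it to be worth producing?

Check each constraint at x*: pick-and-place 348/348 (tight); packaging 155/155 (tight).
The binding rows give the dual system: 6·y_pick-and-place + 2·y_packaging = 51 and 6·y_pick-and-place + 3·y_packaging = 54.
→ y_pick-and-place = 7.5 and y_packaging = 3.
sensors enters the basis when its profit ≥ yᵀa₃ = 7.5·4 + 3·1 = 33.

33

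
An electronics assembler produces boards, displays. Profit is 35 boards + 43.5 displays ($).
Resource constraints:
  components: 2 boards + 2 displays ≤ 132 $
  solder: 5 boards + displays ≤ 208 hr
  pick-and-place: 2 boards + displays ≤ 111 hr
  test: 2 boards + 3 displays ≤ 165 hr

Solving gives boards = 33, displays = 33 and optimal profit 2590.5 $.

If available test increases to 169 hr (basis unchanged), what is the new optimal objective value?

2624.5

At the optimum: components uses 132 of 132 (binding); solder uses 198 of 208 (slack = 10); pick-and-place uses 99 of 111 (slack = 12); test uses 165 of 165 (binding).
By complementary slackness, y = 0 for the non-binding constraints.
Dual feasibility on the basic columns requires 2·y_components + 2·y_test = 35, 2·y_components + 3·y_test = 43.5.
Solving: y_components = 9, y_test = 8.5.
Δz = y_test·Δb = 8.5 × (4) = 34, so new z* = 2590.5 + 34 = 2624.5.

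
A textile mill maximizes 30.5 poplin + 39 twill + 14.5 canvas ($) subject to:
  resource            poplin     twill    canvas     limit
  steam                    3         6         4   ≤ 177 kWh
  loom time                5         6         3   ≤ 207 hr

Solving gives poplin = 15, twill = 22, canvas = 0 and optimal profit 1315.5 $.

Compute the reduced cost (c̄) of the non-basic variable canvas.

Check each constraint at x*: steam 177/177 (tight); loom time 207/207 (tight).
From A_Bᵀ y = c: 3·y_steam + 5·y_loom time = 30.5; 6·y_steam + 6·y_loom time = 39.
Solving: y_steam = 1, y_loom time = 5.5.
Reduced cost of canvas: c₃ − yᵀa₃ = 14.5 − (1·4 + 5.5·3) = 14.5 − 20.5 = -6.

-6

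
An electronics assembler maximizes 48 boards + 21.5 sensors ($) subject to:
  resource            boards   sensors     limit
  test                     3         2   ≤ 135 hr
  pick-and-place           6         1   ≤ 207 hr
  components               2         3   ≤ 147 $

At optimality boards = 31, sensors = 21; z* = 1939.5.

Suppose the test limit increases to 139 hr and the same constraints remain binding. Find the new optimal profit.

At the optimum: test uses 135 of 135 (binding); pick-and-place uses 207 of 207 (binding); components uses 125 of 147 (slack = 22).
Since components is not tight, its dual is 0.
From A_Bᵀ y = c: 3·y_test + 6·y_pick-and-place = 48; 2·y_test + 1·y_pick-and-place = 21.5.
→ y_test = 9 and y_pick-and-place = 3.5.
Δz = y_test·Δb = 9 × (4) = 36, so new z* = 1939.5 + 36 = 1975.5.

1975.5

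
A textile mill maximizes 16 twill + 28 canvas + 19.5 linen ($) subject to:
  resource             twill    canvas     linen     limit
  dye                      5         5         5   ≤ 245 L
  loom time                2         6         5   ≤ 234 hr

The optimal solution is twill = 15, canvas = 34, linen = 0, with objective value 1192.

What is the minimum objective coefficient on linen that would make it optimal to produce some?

25

Check each constraint at x*: dye 245/245 (tight); loom time 234/234 (tight).
From A_Bᵀ y = c: 5·y_dye + 2·y_loom time = 16; 5·y_dye + 6·y_loom time = 28.
This yields shadow prices y_dye = 2, y_loom time = 3.
linen enters the basis when its profit ≥ yᵀa₃ = 2·5 + 3·5 = 25.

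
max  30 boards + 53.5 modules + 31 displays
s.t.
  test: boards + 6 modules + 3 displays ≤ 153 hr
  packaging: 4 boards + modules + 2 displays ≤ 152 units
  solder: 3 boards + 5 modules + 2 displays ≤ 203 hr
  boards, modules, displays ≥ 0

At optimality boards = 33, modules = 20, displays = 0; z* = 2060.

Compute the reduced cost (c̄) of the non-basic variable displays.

-4

Check each constraint at x*: test 153/153 (tight); packaging 152/152 (tight); solder 199/203 (slack 4).
Since solder is not tight, its dual is 0.
Dual feasibility on the basic columns requires 1·y_test + 4·y_packaging = 30, 6·y_test + 1·y_packaging = 53.5.
→ y_test = 8 and y_packaging = 5.5.
Reduced cost of displays: c₃ − yᵀa₃ = 31 − (8·3 + 5.5·2) = 31 − 35 = -4.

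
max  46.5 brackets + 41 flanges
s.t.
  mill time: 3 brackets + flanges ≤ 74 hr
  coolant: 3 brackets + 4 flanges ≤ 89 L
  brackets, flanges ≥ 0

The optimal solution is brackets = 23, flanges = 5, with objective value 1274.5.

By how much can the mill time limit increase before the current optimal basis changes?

15

Binding constraints: mill time, coolant. The basis is B = [[3,1],[3,4]] with det 9.
Per unit increase in mill time, x* moves by d = (0.4444, -0.3333).
The basis stays optimal until flanges reaches 0; allowable increase = 15 hr.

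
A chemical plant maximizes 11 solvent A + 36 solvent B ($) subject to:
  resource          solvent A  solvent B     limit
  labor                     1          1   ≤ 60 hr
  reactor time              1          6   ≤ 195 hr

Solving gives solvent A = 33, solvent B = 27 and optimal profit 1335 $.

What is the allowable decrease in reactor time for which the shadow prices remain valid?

Binding constraints: labor, reactor time. The basis is B = [[1,1],[1,6]] with det 5.
Per unit decrease in reactor time, x* moves by d = (0.2, -0.2).
The basis stays optimal until solvent B reaches 0; allowable decrease = 135 hr.

135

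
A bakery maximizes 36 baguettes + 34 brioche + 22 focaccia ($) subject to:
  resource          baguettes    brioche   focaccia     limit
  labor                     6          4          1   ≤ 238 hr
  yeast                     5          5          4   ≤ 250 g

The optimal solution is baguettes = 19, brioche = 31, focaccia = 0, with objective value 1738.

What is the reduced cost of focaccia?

-3

At the optimum: labor uses 238 of 238 (binding); yeast uses 250 of 250 (binding).
The binding rows give the dual system: 6·y_labor + 5·y_yeast = 36 and 4·y_labor + 5·y_yeast = 34.
This yields shadow prices y_labor = 1, y_yeast = 6.
Reduced cost of focaccia: c₃ − yᵀa₃ = 22 − (1·1 + 6·4) = 22 − 25 = -3.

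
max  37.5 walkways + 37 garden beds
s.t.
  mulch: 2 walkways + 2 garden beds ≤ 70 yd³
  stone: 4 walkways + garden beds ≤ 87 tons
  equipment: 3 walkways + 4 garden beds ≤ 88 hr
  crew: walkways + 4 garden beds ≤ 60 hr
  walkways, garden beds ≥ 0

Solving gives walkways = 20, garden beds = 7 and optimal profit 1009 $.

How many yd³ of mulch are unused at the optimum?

mulch used = 2·20 + 2·7 = 54; slack = 70 − 54 = 16.

16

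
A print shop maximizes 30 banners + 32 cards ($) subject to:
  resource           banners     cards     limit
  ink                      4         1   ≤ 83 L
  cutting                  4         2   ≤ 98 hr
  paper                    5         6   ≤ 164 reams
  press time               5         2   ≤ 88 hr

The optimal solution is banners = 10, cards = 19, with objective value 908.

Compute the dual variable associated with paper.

5

At the optimum: ink uses 59 of 83 (slack = 24); cutting uses 78 of 98 (slack = 20); paper uses 164 of 164 (binding); press time uses 88 of 88 (binding).
Slack constraints have shadow price 0 (complementary slackness).
Dual feasibility on the basic columns requires 5·y_paper + 5·y_press time = 30, 6·y_paper + 2·y_press time = 32.
→ y_paper = 5 and y_press time = 1.
Shadow price of paper = 5.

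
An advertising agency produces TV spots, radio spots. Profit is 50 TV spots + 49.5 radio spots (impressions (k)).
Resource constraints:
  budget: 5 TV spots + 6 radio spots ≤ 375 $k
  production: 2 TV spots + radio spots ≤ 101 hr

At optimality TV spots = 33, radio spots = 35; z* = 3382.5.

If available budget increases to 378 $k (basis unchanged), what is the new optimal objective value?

3403.5

Check each constraint at x*: budget 375/375 (tight); production 101/101 (tight).
Dual feasibility on the basic columns requires 5·y_budget + 2·y_production = 50, 6·y_budget + 1·y_production = 49.5.
This yields shadow prices y_budget = 7, y_production = 7.5.
Δz = y_budget·Δb = 7 × (3) = 21, so new z* = 3382.5 + 21 = 3403.5.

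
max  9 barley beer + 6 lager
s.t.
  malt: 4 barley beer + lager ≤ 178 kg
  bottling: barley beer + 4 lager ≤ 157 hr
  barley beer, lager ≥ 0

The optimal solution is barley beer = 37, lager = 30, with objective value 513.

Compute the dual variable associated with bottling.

1

At the optimum: malt uses 178 of 178 (binding); bottling uses 157 of 157 (binding).
Dual feasibility on the basic columns requires 4·y_malt + 1·y_bottling = 9, 1·y_malt + 4·y_bottling = 6.
→ y_malt = 2 and y_bottling = 1.
Shadow price of bottling = 1.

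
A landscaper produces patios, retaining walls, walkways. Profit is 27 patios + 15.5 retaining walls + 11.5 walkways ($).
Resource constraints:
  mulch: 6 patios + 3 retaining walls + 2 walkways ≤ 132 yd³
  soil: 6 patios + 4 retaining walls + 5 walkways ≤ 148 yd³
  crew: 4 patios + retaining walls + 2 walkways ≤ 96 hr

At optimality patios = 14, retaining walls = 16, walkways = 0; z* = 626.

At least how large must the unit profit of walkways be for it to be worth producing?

15

Check each constraint at x*: mulch 132/132 (tight); soil 148/148 (tight); crew 72/96 (slack 24).
Slack constraints have shadow price 0 (complementary slackness).
The binding rows give the dual system: 6·y_mulch + 6·y_soil = 27 and 3·y_mulch + 4·y_soil = 15.5.
This yields shadow prices y_mulch = 2.5, y_soil = 2.
walkways enters the basis when its profit ≥ yᵀa₃ = 2.5·2 + 2·5 = 15.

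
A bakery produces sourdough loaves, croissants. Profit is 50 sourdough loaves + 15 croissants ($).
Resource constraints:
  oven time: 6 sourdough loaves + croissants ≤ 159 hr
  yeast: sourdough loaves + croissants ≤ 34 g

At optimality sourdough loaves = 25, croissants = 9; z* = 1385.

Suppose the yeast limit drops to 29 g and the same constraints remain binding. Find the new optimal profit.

1345

Both oven time and yeast are binding at x*.
Dual feasibility on the basic columns requires 6·y_oven time + 1·y_yeast = 50, 1·y_oven time + 1·y_yeast = 15.
Solving: y_oven time = 7, y_yeast = 8.
Δz = y_yeast·Δb = 8 × (-5) = -40, so new z* = 1385 − 40 = 1345.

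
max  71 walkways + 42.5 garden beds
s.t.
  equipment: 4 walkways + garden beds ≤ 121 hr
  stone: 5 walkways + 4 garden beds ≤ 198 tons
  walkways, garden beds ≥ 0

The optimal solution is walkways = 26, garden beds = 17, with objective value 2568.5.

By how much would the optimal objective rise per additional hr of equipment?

6.5

Both equipment and stone are binding at x*.
The binding rows give the dual system: 4·y_equipment + 5·y_stone = 71 and 1·y_equipment + 4·y_stone = 42.5.
This yields shadow prices y_equipment = 6.5, y_stone = 9.
Shadow price of equipment = 6.5.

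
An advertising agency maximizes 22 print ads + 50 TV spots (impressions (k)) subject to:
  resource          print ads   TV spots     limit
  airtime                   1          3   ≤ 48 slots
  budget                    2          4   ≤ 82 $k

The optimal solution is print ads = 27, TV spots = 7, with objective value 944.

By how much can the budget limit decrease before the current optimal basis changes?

Binding constraints: airtime, budget. The basis is B = [[1,3],[2,4]] with det -2.
Per unit decrease in budget, x* moves by d = (-1.5, 0.5).
The basis stays optimal until print ads reaches 0; allowable decrease = 18 $k.

18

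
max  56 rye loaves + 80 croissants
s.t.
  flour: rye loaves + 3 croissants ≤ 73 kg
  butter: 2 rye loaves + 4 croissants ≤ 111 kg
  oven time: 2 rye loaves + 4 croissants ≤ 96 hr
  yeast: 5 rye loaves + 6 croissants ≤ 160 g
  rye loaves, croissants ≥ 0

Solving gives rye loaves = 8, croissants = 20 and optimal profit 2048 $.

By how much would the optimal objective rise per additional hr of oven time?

8

At the optimum: flour uses 68 of 73 (slack = 5); butter uses 96 of 111 (slack = 15); oven time uses 96 of 96 (binding); yeast uses 160 of 160 (binding).
Slack constraints have shadow price 0 (complementary slackness).
Dual feasibility on the basic columns requires 2·y_oven time + 5·y_yeast = 56, 4·y_oven time + 6·y_yeast = 80.
→ y_oven time = 8 and y_yeast = 8.
Shadow price of oven time = 8.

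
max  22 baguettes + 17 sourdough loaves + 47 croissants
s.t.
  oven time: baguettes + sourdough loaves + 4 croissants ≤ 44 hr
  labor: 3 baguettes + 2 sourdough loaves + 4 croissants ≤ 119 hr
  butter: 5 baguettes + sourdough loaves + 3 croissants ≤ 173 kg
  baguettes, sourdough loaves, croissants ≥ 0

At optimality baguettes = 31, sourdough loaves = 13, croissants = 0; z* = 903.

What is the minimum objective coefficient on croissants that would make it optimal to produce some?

Check each constraint at x*: oven time 44/44 (tight); labor 119/119 (tight); butter 168/173 (slack 5).
By complementary slackness, y = 0 for the non-binding constraint.
The binding rows give the dual system: 1·y_oven time + 3·y_labor = 22 and 1·y_oven time + 2·y_labor = 17.
This yields shadow prices y_oven time = 7, y_labor = 5.
croissants enters the basis when its profit ≥ yᵀa₃ = 7·4 + 5·4 = 48.

48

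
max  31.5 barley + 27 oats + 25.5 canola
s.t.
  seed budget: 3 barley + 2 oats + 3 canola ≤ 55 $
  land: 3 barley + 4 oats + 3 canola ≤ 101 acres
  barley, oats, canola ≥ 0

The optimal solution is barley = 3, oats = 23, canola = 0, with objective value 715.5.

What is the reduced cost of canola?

-6

At the optimum: seed budget uses 55 of 55 (binding); land uses 101 of 101 (binding).
The binding rows give the dual system: 3·y_seed budget + 3·y_land = 31.5 and 2·y_seed budget + 4·y_land = 27.
Solving: y_seed budget = 7.5, y_land = 3.
Reduced cost of canola: c₃ − yᵀa₃ = 25.5 − (7.5·3 + 3·3) = 25.5 − 31.5 = -6.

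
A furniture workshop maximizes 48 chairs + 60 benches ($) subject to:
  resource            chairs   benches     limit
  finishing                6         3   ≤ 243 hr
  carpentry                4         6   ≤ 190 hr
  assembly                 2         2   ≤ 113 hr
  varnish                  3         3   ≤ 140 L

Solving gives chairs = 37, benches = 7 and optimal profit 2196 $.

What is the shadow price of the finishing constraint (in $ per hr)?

2

Binding: finishing and carpentry. Non-binding: assembly (25 unused), varnish (8 unused).
Slack constraints have shadow price 0 (complementary slackness).
Dual feasibility on the basic columns requires 6·y_finishing + 4·y_carpentry = 48, 3·y_finishing + 6·y_carpentry = 60.
This yields shadow prices y_finishing = 2, y_carpentry = 9.
Shadow price of finishing = 2.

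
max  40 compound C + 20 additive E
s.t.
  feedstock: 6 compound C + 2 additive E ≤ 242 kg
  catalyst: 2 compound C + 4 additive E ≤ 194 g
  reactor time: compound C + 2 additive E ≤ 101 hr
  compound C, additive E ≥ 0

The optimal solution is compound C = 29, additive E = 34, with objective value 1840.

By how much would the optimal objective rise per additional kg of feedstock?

Check each constraint at x*: feedstock 242/242 (tight); catalyst 194/194 (tight); reactor time 97/101 (slack 4).
By complementary slackness, y = 0 for the non-binding constraint.
From A_Bᵀ y = c: 6·y_feedstock + 2·y_catalyst = 40; 2·y_feedstock + 4·y_catalyst = 20.
Solving: y_feedstock = 6, y_catalyst = 2.
Shadow price of feedstock = 6.

6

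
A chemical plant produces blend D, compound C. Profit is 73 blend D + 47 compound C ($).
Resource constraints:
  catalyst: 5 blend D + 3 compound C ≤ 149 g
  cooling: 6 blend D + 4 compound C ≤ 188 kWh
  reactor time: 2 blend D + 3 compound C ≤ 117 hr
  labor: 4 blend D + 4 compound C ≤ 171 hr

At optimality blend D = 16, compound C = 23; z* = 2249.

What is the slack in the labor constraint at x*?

15

labor used = 4·16 + 4·23 = 156; slack = 171 − 156 = 15.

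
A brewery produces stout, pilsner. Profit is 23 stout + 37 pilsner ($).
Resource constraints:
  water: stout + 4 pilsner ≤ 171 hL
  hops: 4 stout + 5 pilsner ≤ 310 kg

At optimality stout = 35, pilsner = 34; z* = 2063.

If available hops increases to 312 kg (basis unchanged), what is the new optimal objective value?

Check each constraint at x*: water 171/171 (tight); hops 310/310 (tight).
Dual feasibility on the basic columns requires 1·y_water + 4·y_hops = 23, 4·y_water + 5·y_hops = 37.
→ y_water = 3 and y_hops = 5.
Δz = y_hops·Δb = 5 × (2) = 10, so new z* = 2063 + 10 = 2073.

2073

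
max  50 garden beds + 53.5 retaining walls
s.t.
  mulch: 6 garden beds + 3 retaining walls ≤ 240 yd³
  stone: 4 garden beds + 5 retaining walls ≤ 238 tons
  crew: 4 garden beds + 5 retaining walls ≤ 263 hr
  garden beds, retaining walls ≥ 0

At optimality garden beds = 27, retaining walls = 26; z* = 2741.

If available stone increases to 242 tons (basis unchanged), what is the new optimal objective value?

Check each constraint at x*: mulch 240/240 (tight); stone 238/238 (tight); crew 238/263 (slack 25).
Slack constraints have shadow price 0 (complementary slackness).
Dual feasibility on the basic columns requires 6·y_mulch + 4·y_stone = 50, 3·y_mulch + 5·y_stone = 53.5.
This yields shadow prices y_mulch = 2, y_stone = 9.5.
Δz = y_stone·Δb = 9.5 × (4) = 38, so new z* = 2741 + 38 = 2779.

2779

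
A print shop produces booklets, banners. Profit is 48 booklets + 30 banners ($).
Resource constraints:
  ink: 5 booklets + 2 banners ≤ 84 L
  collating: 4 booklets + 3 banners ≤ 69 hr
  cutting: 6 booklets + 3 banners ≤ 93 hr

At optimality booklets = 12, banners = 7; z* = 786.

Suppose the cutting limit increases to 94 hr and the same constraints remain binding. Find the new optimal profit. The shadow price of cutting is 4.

790

Δb = 1, so new z* = 786 + (4)·(1) = 786 + 4 = 790.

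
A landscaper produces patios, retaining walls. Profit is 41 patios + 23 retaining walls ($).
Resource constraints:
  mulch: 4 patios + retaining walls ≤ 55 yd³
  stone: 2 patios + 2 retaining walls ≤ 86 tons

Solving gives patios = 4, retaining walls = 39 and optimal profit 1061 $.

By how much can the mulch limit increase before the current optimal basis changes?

Binding constraints: mulch, stone. The basis is B = [[4,1],[2,2]] with det 6.
Per unit increase in mulch, x* moves by d = (0.3333, -0.3333).
The basis stays optimal until retaining walls reaches 0; allowable increase = 117 yd³.

117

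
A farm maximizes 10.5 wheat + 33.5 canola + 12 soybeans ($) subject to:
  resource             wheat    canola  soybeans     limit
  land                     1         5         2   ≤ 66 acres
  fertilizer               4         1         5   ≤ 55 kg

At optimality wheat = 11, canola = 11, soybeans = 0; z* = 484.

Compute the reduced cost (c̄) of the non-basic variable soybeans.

-6

Both land and fertilizer are binding at x*.
Dual feasibility on the basic columns requires 1·y_land + 4·y_fertilizer = 10.5, 5·y_land + 1·y_fertilizer = 33.5.
→ y_land = 6.5 and y_fertilizer = 1.
Reduced cost of soybeans: c₃ − yᵀa₃ = 12 − (6.5·2 + 1·5) = 12 − 18 = -6.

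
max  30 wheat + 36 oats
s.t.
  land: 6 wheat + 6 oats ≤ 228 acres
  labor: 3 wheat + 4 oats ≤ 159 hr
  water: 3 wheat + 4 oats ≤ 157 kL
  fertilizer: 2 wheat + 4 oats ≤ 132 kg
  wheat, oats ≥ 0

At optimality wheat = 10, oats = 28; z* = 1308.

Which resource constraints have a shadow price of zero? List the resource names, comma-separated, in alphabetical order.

labor, water

land: 228/228 (binding)
labor: 142/159 (slack 17)
water: 142/157 (slack 15)
fertilizer: 132/132 (binding)
By complementary slackness, a constraint with positive slack has shadow price 0 → labor, water.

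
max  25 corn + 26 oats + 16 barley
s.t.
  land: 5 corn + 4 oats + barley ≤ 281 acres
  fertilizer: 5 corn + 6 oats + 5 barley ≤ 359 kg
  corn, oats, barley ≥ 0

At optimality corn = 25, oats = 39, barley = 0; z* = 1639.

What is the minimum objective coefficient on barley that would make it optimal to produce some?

17

Both land and fertilizer are binding at x*.
Dual feasibility on the basic columns requires 5·y_land + 5·y_fertilizer = 25, 4·y_land + 6·y_fertilizer = 26.
→ y_land = 2 and y_fertilizer = 3.
barley enters the basis when its profit ≥ yᵀa₃ = 2·1 + 3·5 = 17.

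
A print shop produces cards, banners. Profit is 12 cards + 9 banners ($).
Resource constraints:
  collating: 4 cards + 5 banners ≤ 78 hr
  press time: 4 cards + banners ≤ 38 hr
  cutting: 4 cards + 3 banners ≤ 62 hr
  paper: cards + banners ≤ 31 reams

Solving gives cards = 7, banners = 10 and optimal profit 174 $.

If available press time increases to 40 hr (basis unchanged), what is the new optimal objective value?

177

Binding: collating and press time. Non-binding: cutting (4 unused), paper (14 unused).
Slack constraints have shadow price 0 (complementary slackness).
The binding rows give the dual system: 4·y_collating + 4·y_press time = 12 and 5·y_collating + 1·y_press time = 9.
This yields shadow prices y_collating = 1.5, y_press time = 1.5.
Δz = y_press time·Δb = 1.5 × (2) = 3, so new z* = 174 + 3 = 177.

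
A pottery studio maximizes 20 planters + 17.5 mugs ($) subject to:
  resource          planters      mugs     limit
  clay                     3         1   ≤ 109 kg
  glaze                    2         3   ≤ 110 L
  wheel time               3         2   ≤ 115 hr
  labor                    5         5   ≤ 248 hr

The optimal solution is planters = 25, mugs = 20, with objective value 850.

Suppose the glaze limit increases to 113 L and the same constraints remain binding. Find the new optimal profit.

857.5

Binding: glaze and wheel time. Non-binding: clay (14 unused), labor (23 unused).
Since clay, labor are not tight, their duals are 0.
The binding rows give the dual system: 2·y_glaze + 3·y_wheel time = 20 and 3·y_glaze + 2·y_wheel time = 17.5.
→ y_glaze = 2.5 and y_wheel time = 5.
Δz = y_glaze·Δb = 2.5 × (3) = 7.5, so new z* = 850 + 7.5 = 857.5.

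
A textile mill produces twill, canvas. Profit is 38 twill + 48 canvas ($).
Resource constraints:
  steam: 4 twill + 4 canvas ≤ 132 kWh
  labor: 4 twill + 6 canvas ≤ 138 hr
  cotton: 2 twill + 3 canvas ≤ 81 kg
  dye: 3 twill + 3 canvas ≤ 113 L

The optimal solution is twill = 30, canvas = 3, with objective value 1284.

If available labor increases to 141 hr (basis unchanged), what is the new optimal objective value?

1299

Check each constraint at x*: steam 132/132 (tight); labor 138/138 (tight); cotton 69/81 (slack 12); dye 99/113 (slack 14).
By complementary slackness, y = 0 for the non-binding constraints.
Dual feasibility on the basic columns requires 4·y_steam + 4·y_labor = 38, 4·y_steam + 6·y_labor = 48.
This yields shadow prices y_steam = 4.5, y_labor = 5.
Δz = y_labor·Δb = 5 × (3) = 15, so new z* = 1284 + 15 = 1299.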